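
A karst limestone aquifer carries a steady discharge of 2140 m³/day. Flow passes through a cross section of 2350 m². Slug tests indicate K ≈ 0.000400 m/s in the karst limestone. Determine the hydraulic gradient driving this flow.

0.0263

Convert K: 0.000400 m/s × 86400 = 34.56 m/day.
From Q = K·A·i, i = Q / (K·A) = 2140 / (34.56 × 2350) = 0.02635.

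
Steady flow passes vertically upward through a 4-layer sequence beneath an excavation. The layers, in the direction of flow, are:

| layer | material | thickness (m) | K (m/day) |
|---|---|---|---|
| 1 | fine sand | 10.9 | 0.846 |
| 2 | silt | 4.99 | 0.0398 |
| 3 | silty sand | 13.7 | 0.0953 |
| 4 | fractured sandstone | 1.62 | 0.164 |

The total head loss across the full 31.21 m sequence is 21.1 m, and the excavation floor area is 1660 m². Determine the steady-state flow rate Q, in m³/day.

Flow is perpendicular to layering, so the layers act in series and the equivalent K is the thickness-weighted harmonic mean.
Total thickness L = 10.9 + 4.99 + 13.7 + 1.62 = 31.21 m.
Σ(b_i/K_i) = 10.9/0.846 + 4.99/0.0398 + 13.7/0.0953 + 1.62/0.164 = 291.9 d.
K_eq = L / Σ(b_i/K_i) = 31.21 / 291.9 = 0.1069 m/day.
Q = K_eq · A · (Δh/L) = 0.1069 × 1660 × (21.1/31.21) = 120.0 m³/day.

120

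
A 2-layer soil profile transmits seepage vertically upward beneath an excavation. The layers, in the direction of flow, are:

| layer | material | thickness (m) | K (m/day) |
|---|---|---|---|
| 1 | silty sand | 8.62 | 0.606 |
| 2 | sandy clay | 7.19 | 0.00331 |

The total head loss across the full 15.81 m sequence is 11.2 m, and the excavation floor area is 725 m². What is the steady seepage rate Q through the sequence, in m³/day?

3.71

Flow is perpendicular to layering, so the layers act in series and the equivalent K is the thickness-weighted harmonic mean.
Total thickness L = 8.62 + 7.19 = 15.81 m.
Σ(b_i/K_i) = 8.62/0.606 + 7.19/0.00331 = 2186 d.
K_eq = L / Σ(b_i/K_i) = 15.81 / 2186 = 0.007231 m/day.
Q = K_eq · A · (Δh/L) = 0.007231 × 725 × (11.2/15.81) = 3.714 m³/day.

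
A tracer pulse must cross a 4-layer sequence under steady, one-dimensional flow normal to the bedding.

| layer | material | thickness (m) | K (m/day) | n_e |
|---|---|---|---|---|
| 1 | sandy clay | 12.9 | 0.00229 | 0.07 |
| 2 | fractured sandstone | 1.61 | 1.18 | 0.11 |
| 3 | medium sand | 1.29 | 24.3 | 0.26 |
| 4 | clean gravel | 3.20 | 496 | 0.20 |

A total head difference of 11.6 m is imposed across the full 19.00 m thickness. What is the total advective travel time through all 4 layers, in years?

2.73

With flow normal to the layers, continuity requires the same specific discharge q through every layer.
Σ(b_i/K_i) = 12.9/0.00229 + 1.61/1.18 + 1.29/24.3 + 3.20/496 = 5635 d.
q = Δh / Σ(b_i/K_i) = 11.6 / 5635 = 0.002059 m/day.
In each layer the seepage velocity is v_i = q/n_i, so the layer transit time is t_i = b_i·n_i / q:
  layer 1 (sandy clay): t_1 = 12.9 × 0.07 / 0.002059 = 438.6 d
  layer 2 (fractured sandstone): t_2 = 1.61 × 0.11 / 0.002059 = 86.02 d
  layer 3 (medium sand): t_3 = 1.29 × 0.26 / 0.002059 = 162.9 d
  layer 4 (clean gravel): t_4 = 3.20 × 0.20 / 0.002059 = 310.9 d
Total t = Σ t_i = 998.4 days = 2.734 years.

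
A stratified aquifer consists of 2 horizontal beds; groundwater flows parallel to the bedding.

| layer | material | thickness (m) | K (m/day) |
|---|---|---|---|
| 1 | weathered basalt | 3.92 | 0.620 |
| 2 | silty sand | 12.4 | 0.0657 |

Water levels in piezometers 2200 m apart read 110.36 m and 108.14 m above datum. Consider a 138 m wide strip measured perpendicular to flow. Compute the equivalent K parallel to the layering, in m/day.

Flow is parallel to layering, so each bed carries its own Darcy discharge and the transmissivities add.
Σ(K_i·b_i) = 0.620×3.92 + 0.0657×12.4 = 3.245 m²/day.
Total thickness b = 16.32 m, so K_eq = Σ(K_i·b_i)/b = 0.1988 m/day.

0.199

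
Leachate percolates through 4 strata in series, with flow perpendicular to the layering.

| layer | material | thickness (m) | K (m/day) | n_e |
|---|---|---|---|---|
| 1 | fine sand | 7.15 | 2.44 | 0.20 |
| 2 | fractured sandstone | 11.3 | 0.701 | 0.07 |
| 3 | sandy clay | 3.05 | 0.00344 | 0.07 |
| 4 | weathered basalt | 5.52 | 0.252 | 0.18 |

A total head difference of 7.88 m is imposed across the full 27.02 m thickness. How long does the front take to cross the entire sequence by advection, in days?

With flow normal to the layers, continuity requires the same specific discharge q through every layer.
Σ(b_i/K_i) = 7.15/2.44 + 11.3/0.701 + 3.05/0.00344 + 5.52/0.252 = 927.6 d.
q = Δh / Σ(b_i/K_i) = 7.88 / 927.6 = 0.008495 m/day.
In each layer the seepage velocity is v_i = q/n_i, so the layer transit time is t_i = b_i·n_i / q:
  layer 1 (fine sand): t_1 = 7.15 × 0.20 / 0.008495 = 168.3 d
  layer 2 (fractured sandstone): t_2 = 11.3 × 0.07 / 0.008495 = 93.11 d
  layer 3 (sandy clay): t_3 = 3.05 × 0.07 / 0.008495 = 25.13 d
  layer 4 (weathered basalt): t_4 = 5.52 × 0.18 / 0.008495 = 117.0 d
Total t = Σ t_i = 403.5 days.

404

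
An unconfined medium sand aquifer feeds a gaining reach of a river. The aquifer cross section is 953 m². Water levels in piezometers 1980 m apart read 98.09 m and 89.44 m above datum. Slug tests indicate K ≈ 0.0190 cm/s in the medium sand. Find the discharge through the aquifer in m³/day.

Convert K: 0.0190 cm/s × 864 = 16.42 m/day.
Hydraulic gradient i = (98.09 − 89.44) / 1980 = 8.65 / 1980 = 0.004369.
Darcy's law: Q = K · A · i = 16.42 × 953.0 × 0.004369 = 68.35 m³/day.

68.3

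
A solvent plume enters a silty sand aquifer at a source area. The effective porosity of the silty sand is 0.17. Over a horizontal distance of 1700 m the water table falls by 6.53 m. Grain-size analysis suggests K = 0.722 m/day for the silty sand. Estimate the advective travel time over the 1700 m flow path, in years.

285

Hydraulic gradient i = Δh / L = 6.53 / 1700 = 0.003841.
Darcy flux q = K · i = 0.7220 × 0.003841 = 0.002773 m/day.
Seepage velocity v = q / n_e = 0.002773 / 0.17 = 0.01631 m/day.
Travel time t = L / v = 1700 / 0.01631 = 1.042e+05 days = 285.3 years.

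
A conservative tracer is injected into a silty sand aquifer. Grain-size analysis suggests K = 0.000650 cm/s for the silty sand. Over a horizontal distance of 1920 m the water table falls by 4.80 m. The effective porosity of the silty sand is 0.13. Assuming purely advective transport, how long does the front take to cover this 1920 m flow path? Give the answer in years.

Convert K: 0.000650 cm/s × 864 = 0.5616 m/day.
Hydraulic gradient i = Δh / L = 4.80 / 1920 = 0.002500.
Darcy flux q = K · i = 0.5616 × 0.002500 = 0.001404 m/day.
Seepage velocity v = q / n_e = 0.001404 / 0.13 = 0.01080 m/day.
Travel time t = L / v = 1920 / 0.01080 = 1.778e+05 days = 486.7 years.

487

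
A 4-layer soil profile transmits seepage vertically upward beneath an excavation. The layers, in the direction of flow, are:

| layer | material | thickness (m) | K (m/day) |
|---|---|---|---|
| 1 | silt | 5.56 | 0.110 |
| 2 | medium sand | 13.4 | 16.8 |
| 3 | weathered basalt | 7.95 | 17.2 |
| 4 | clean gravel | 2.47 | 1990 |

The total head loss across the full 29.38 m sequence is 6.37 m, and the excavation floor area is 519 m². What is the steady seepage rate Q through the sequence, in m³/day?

Flow is perpendicular to layering, so the layers act in series and the equivalent K is the thickness-weighted harmonic mean.
Total thickness L = 5.56 + 13.4 + 7.95 + 2.47 = 29.38 m.
Σ(b_i/K_i) = 5.56/0.110 + 13.4/16.8 + 7.95/17.2 + 2.47/1990 = 51.81 d.
K_eq = L / Σ(b_i/K_i) = 29.38 / 51.81 = 0.5671 m/day.
Q = K_eq · A · (Δh/L) = 0.5671 × 519 × (6.37/29.38) = 63.81 m³/day.

63.8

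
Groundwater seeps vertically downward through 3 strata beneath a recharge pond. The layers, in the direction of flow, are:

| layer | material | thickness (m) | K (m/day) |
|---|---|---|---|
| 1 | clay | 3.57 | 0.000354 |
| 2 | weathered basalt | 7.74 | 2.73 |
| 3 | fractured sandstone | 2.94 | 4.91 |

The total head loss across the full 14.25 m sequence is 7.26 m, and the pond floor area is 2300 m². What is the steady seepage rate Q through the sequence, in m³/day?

1.66

Flow is perpendicular to layering, so the layers act in series and the equivalent K is the thickness-weighted harmonic mean.
Total thickness L = 3.57 + 7.74 + 2.94 = 14.25 m.
Σ(b_i/K_i) = 3.57/0.000354 + 7.74/2.73 + 2.94/4.91 = 10088 d.
K_eq = L / Σ(b_i/K_i) = 14.25 / 10088 = 0.001413 m/day.
Q = K_eq · A · (Δh/L) = 0.001413 × 2300 × (7.26/14.25) = 1.655 m³/day.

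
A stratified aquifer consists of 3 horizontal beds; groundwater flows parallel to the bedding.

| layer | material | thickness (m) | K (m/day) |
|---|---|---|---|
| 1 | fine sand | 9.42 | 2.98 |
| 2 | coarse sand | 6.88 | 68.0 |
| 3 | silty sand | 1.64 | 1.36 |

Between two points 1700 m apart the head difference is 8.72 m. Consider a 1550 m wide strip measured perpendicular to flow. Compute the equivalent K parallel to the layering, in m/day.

Flow is parallel to layering, so each bed carries its own Darcy discharge and the transmissivities add.
Σ(K_i·b_i) = 2.98×9.42 + 68.0×6.88 + 1.36×1.64 = 498.1 m²/day.
Total thickness b = 17.94 m, so K_eq = Σ(K_i·b_i)/b = 27.77 m/day.

27.8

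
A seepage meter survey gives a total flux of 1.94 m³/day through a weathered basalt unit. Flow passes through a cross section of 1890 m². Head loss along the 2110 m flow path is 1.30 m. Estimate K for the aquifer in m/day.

Hydraulic gradient i = Δh / L = 1.30 / 2110 = 0.0006161.
From Q = K·A·i, K = Q / (A·i) = 1.94 / (1890 × 0.0006161) = 1.666 m/day.

1.67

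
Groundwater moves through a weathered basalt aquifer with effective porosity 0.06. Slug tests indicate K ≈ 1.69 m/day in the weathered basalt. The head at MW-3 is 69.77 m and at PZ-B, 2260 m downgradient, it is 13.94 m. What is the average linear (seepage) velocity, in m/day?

0.696

Hydraulic gradient i = (69.77 − 13.94) / 2260 = 55.83 / 2260 = 0.02470.
Darcy flux q = K · i = 1.690 × 0.02470 = 0.04175 m/day.
Seepage velocity v = q / n_e = 0.04175 / 0.06 = 0.6958 m/day.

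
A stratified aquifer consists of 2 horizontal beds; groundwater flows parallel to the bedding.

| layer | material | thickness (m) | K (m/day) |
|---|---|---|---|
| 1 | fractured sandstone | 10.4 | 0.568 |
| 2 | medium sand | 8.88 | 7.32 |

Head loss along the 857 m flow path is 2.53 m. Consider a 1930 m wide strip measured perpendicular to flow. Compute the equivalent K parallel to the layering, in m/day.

3.68

Flow is parallel to layering, so each bed carries its own Darcy discharge and the transmissivities add.
Σ(K_i·b_i) = 0.568×10.4 + 7.32×8.88 = 70.91 m²/day.
Total thickness b = 19.28 m, so K_eq = Σ(K_i·b_i)/b = 3.678 m/day.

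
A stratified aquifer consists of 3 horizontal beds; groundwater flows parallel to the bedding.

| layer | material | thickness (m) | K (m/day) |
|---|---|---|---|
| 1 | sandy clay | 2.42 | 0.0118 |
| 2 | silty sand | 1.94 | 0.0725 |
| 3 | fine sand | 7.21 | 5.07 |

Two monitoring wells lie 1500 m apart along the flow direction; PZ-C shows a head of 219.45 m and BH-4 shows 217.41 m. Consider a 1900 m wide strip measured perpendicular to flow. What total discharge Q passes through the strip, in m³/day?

94.9

Flow is parallel to layering, so each bed carries its own Darcy discharge and the transmissivities add.
Σ(K_i·b_i) = 0.0118×2.42 + 0.0725×1.94 + 5.07×7.21 = 36.72 m²/day.
Hydraulic gradient i = (219.45 − 217.41) / 1500 = 2.04 / 1500 = 0.001360.
Q = Σ(K_i·b_i) · W · i = 36.72 × 1900 × 0.001360 = 94.89 m³/day.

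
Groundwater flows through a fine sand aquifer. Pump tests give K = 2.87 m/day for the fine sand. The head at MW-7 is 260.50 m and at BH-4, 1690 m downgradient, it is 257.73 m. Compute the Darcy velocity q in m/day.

Hydraulic gradient i = (260.50 − 257.73) / 1690 = 2.77 / 1690 = 0.001639.
Specific discharge q = K · i = 2.870 × 0.001639 = 0.004704 m/day.

0.00470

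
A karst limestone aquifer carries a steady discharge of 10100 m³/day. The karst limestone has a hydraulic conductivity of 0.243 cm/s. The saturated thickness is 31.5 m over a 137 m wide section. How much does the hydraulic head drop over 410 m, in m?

Convert K: 0.243 cm/s × 864 = 210.0 m/day.
Cross-sectional area A = 137 × 31.5 = 4316 m².
From Q = K·A·i, i = Q / (K·A) = 10100 / (210.0 × 4316) = 0.01115.
Head loss Δh = i · L = 0.01115 × 410 = 4.570 m.

4.57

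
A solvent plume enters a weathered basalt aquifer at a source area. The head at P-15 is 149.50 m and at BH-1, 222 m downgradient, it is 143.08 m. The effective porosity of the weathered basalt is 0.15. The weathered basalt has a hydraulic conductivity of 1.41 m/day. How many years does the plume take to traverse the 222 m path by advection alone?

2.24

Hydraulic gradient i = (149.50 − 143.08) / 222 = 6.42 / 222 = 0.02892.
Darcy flux q = K · i = 1.410 × 0.02892 = 0.04078 m/day.
Seepage velocity v = q / n_e = 0.04078 / 0.15 = 0.2718 m/day.
Travel time t = L / v = 222 / 0.2718 = 816.7 days = 2.236 years.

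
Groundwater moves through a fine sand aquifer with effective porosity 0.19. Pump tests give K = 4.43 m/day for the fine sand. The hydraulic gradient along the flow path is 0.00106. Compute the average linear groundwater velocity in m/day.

0.0247

Hydraulic gradient i = 0.00106.
Darcy flux q = K · i = 4.430 × 0.001060 = 0.004696 m/day.
Seepage velocity v = q / n_e = 0.004696 / 0.19 = 0.02471 m/day.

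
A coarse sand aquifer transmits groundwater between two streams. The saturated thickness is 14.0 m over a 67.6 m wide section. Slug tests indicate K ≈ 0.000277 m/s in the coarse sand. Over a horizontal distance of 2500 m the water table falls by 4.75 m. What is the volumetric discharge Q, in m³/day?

Convert K: 0.000277 m/s × 86400 = 23.93 m/day.
Cross-sectional area A = 67.6 × 14.0 = 946.4 m².
Hydraulic gradient i = Δh / L = 4.75 / 2500 = 0.001900.
Darcy's law: Q = K · A · i = 23.93 × 946.4 × 0.001900 = 43.04 m³/day.

43.0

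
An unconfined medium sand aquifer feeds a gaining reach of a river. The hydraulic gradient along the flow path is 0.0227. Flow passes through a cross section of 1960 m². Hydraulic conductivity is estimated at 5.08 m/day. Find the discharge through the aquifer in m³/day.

226

Hydraulic gradient i = 0.0227.
Darcy's law: Q = K · A · i = 5.080 × 1960 × 0.02270 = 226.0 m³/day.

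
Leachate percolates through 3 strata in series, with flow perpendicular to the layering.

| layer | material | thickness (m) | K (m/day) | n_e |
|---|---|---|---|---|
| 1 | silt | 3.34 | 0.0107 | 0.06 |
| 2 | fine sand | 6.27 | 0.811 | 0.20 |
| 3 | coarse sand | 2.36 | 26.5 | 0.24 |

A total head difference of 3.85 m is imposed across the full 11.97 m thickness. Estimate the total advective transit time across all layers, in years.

With flow normal to the layers, continuity requires the same specific discharge q through every layer.
Σ(b_i/K_i) = 3.34/0.0107 + 6.27/0.811 + 2.36/26.5 = 320.0 d.
q = Δh / Σ(b_i/K_i) = 3.85 / 320.0 = 0.01203 m/day.
In each layer the seepage velocity is v_i = q/n_i, so the layer transit time is t_i = b_i·n_i / q:
  layer 1 (silt): t_1 = 3.34 × 0.06 / 0.01203 = 16.66 d
  layer 2 (fine sand): t_2 = 6.27 × 0.20 / 0.01203 = 104.2 d
  layer 3 (coarse sand): t_3 = 2.36 × 0.24 / 0.01203 = 47.07 d
Total t = Σ t_i = 167.9 days = 0.4598 years.

0.460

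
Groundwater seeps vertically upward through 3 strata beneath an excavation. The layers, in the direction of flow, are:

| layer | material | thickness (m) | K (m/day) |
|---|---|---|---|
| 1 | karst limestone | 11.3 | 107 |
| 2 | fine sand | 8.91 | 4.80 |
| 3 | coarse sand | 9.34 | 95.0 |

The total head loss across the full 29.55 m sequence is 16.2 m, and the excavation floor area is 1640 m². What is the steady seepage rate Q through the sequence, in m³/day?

12900

Flow is perpendicular to layering, so the layers act in series and the equivalent K is the thickness-weighted harmonic mean.
Total thickness L = 11.3 + 8.91 + 9.34 = 29.55 m.
Σ(b_i/K_i) = 11.3/107 + 8.91/4.80 + 9.34/95.0 = 2.060 d.
K_eq = L / Σ(b_i/K_i) = 29.55 / 2.060 = 14.34 m/day.
Q = K_eq · A · (Δh/L) = 14.34 × 1640 × (16.2/29.55) = 12896 m³/day.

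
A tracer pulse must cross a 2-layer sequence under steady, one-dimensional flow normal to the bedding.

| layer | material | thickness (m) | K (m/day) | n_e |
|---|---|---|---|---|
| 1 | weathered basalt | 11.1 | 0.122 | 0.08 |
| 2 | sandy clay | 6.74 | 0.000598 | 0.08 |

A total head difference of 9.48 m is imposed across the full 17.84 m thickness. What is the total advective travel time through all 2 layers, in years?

4.68

With flow normal to the layers, continuity requires the same specific discharge q through every layer.
Σ(b_i/K_i) = 11.1/0.122 + 6.74/0.000598 = 11362 d.
q = Δh / Σ(b_i/K_i) = 9.48 / 11362 = 0.0008344 m/day.
In each layer the seepage velocity is v_i = q/n_i, so the layer transit time is t_i = b_i·n_i / q:
  layer 1 (weathered basalt): t_1 = 11.1 × 0.08 / 0.0008344 = 1064 d
  layer 2 (sandy clay): t_2 = 6.74 × 0.08 / 0.0008344 = 646.2 d
Total t = Σ t_i = 1711 days = 4.683 years.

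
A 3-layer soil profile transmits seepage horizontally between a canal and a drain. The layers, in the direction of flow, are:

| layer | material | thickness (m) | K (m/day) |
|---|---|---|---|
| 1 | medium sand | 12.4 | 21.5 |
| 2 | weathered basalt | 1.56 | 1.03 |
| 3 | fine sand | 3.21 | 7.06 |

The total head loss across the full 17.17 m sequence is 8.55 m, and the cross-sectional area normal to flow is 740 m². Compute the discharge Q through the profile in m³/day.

Flow is perpendicular to layering, so the layers act in series and the equivalent K is the thickness-weighted harmonic mean.
Total thickness L = 12.4 + 1.56 + 3.21 = 17.17 m.
Σ(b_i/K_i) = 12.4/21.5 + 1.56/1.03 + 3.21/7.06 = 2.546 d.
K_eq = L / Σ(b_i/K_i) = 17.17 / 2.546 = 6.744 m/day.
Q = K_eq · A · (Δh/L) = 6.744 × 740 × (8.55/17.17) = 2485 m³/day.

2490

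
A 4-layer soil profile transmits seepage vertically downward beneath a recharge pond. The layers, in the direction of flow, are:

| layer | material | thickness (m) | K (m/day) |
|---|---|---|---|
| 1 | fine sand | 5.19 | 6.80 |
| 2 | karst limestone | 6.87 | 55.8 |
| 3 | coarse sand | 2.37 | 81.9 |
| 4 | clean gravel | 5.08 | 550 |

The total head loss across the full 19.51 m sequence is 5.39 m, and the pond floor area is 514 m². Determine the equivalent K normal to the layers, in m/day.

21.1

Flow is perpendicular to layering, so the layers act in series and the equivalent K is the thickness-weighted harmonic mean.
Total thickness L = 5.19 + 6.87 + 2.37 + 5.08 = 19.51 m.
Σ(b_i/K_i) = 5.19/6.80 + 6.87/55.8 + 2.37/81.9 + 5.08/550 = 0.9245 d.
K_eq = L / Σ(b_i/K_i) = 19.51 / 0.9245 = 21.10 m/day.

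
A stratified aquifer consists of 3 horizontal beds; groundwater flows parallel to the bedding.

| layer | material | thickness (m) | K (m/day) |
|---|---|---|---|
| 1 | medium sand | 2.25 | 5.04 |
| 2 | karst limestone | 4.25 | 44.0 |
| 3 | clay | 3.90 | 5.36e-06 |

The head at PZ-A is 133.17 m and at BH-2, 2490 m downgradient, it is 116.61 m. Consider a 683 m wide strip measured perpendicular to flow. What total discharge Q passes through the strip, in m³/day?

901

Flow is parallel to layering, so each bed carries its own Darcy discharge and the transmissivities add.
Σ(K_i·b_i) = 5.04×2.25 + 44.0×4.25 + 5.36e-06×3.90 = 198.3 m²/day.
Hydraulic gradient i = (133.17 − 116.61) / 2490 = 16.56 / 2490 = 0.006651.
Q = Σ(K_i·b_i) · W · i = 198.3 × 683 × 0.006651 = 900.9 m³/day.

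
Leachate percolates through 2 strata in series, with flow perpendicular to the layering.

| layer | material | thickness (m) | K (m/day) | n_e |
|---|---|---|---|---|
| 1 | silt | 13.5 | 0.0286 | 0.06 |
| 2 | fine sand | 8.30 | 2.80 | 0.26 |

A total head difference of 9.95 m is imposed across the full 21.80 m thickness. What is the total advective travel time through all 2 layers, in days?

With flow normal to the layers, continuity requires the same specific discharge q through every layer.
Σ(b_i/K_i) = 13.5/0.0286 + 8.30/2.80 = 475.0 d.
q = Δh / Σ(b_i/K_i) = 9.95 / 475.0 = 0.02095 m/day.
In each layer the seepage velocity is v_i = q/n_i, so the layer transit time is t_i = b_i·n_i / q:
  layer 1 (silt): t_1 = 13.5 × 0.06 / 0.02095 = 38.67 d
  layer 2 (fine sand): t_2 = 8.30 × 0.26 / 0.02095 = 103.0 d
Total t = Σ t_i = 141.7 days.

142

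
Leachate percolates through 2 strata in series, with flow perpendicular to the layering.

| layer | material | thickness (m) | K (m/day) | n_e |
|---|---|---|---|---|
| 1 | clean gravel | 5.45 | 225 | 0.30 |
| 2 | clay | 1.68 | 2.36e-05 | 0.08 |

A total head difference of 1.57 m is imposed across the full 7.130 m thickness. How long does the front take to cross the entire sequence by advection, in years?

220

With flow normal to the layers, continuity requires the same specific discharge q through every layer.
Σ(b_i/K_i) = 5.45/225 + 1.68/2.36e-05 = 71186 d.
q = Δh / Σ(b_i/K_i) = 1.57 / 71186 = 2.205e-05 m/day.
In each layer the seepage velocity is v_i = q/n_i, so the layer transit time is t_i = b_i·n_i / q:
  layer 1 (clean gravel): t_1 = 5.45 × 0.30 / 2.205e-05 = 74134 d
  layer 2 (clay): t_2 = 1.68 × 0.08 / 2.205e-05 = 6094 d
Total t = Σ t_i = 80228 days = 219.7 years.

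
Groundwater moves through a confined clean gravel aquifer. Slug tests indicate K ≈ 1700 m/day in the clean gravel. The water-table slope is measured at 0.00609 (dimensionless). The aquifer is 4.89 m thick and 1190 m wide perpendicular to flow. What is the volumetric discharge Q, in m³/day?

60200

Cross-sectional area A = 1190 × 4.89 = 5819 m².
Hydraulic gradient i = 0.00609.
Darcy's law: Q = K · A · i = 1700 × 5819 × 0.006090 = 60245 m³/day.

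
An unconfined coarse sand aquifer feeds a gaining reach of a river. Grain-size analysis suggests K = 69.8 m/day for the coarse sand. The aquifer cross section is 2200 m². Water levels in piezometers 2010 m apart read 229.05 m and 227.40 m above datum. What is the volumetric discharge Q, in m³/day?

Hydraulic gradient i = (229.05 − 227.40) / 2010 = 1.65 / 2010 = 0.0008209.
Darcy's law: Q = K · A · i = 69.80 × 2200 × 0.0008209 = 126.1 m³/day.

126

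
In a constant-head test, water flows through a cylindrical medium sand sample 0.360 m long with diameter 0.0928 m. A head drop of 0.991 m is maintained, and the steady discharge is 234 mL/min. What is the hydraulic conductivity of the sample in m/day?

Cross-sectional area A = π·(d/2)² = π × (0.0928/2)² = 0.006764 m².
Convert discharge: 234 mL/min = 3.900e-06 m³/s.
Darcy's law rearranged: K = Q·L / (A·Δh) = 3.900e-06 × 0.360 / (0.006764 × 0.991) = 0.0002095 m/s = 18.10 m/day.

18.1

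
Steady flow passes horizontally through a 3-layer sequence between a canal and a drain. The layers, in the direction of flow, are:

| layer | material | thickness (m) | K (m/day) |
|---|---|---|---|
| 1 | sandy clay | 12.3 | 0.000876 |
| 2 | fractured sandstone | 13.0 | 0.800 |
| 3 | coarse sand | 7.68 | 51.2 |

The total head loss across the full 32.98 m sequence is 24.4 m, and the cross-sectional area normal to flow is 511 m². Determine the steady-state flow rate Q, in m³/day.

0.887

Flow is perpendicular to layering, so the layers act in series and the equivalent K is the thickness-weighted harmonic mean.
Total thickness L = 12.3 + 13.0 + 7.68 = 32.98 m.
Σ(b_i/K_i) = 12.3/0.000876 + 13.0/0.800 + 7.68/51.2 = 14057 d.
K_eq = L / Σ(b_i/K_i) = 32.98 / 14057 = 0.002346 m/day.
Q = K_eq · A · (Δh/L) = 0.002346 × 511 × (24.4/32.98) = 0.8870 m³/day.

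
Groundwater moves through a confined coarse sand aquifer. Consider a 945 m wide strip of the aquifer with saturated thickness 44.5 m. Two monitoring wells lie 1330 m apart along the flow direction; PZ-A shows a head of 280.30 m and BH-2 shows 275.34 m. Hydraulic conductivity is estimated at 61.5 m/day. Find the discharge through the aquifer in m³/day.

Cross-sectional area A = 945 × 44.5 = 42052 m².
Hydraulic gradient i = (280.30 − 275.34) / 1330 = 4.96 / 1330 = 0.003729.
Darcy's law: Q = K · A · i = 61.50 × 42052 × 0.003729 = 9645 m³/day.

9640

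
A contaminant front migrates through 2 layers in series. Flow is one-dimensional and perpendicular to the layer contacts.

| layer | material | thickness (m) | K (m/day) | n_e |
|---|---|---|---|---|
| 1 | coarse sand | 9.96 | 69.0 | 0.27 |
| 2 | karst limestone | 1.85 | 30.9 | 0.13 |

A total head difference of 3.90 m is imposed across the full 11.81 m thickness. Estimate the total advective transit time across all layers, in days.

With flow normal to the layers, continuity requires the same specific discharge q through every layer.
Σ(b_i/K_i) = 9.96/69.0 + 1.85/30.9 = 0.2042 d.
q = Δh / Σ(b_i/K_i) = 3.90 / 0.2042 = 19.10 m/day.
In each layer the seepage velocity is v_i = q/n_i, so the layer transit time is t_i = b_i·n_i / q:
  layer 1 (coarse sand): t_1 = 9.96 × 0.27 / 19.10 = 0.1408 d
  layer 2 (karst limestone): t_2 = 1.85 × 0.13 / 19.10 = 0.01259 d
Total t = Σ t_i = 0.1534 days.

0.153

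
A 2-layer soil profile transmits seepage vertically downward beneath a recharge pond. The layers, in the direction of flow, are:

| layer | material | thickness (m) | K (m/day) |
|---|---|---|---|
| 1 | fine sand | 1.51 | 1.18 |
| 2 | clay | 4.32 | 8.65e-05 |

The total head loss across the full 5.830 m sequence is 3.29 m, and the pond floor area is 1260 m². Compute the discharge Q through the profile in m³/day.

0.0830

Flow is perpendicular to layering, so the layers act in series and the equivalent K is the thickness-weighted harmonic mean.
Total thickness L = 1.51 + 4.32 = 5.830 m.
Σ(b_i/K_i) = 1.51/1.18 + 4.32/8.65e-05 = 49943 d.
K_eq = L / Σ(b_i/K_i) = 5.830 / 49943 = 0.0001167 m/day.
Q = K_eq · A · (Δh/L) = 0.0001167 × 1260 × (3.29/5.830) = 0.08300 m³/day.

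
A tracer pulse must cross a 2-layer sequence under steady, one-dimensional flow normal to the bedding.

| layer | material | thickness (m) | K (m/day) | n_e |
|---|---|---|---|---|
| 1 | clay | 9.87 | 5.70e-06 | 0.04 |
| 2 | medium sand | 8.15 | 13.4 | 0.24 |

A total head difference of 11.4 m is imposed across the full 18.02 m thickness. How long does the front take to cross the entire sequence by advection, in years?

With flow normal to the layers, continuity requires the same specific discharge q through every layer.
Σ(b_i/K_i) = 9.87/5.70e-06 + 8.15/13.4 = 1.732e+06 d.
q = Δh / Σ(b_i/K_i) = 11.4 / 1.732e+06 = 6.584e-06 m/day.
In each layer the seepage velocity is v_i = q/n_i, so the layer transit time is t_i = b_i·n_i / q:
  layer 1 (clay): t_1 = 9.87 × 0.04 / 6.584e-06 = 59967 d
  layer 2 (medium sand): t_2 = 8.15 × 0.24 / 6.584e-06 = 2.971e+05 d
Total t = Σ t_i = 3.571e+05 days = 977.6 years.

978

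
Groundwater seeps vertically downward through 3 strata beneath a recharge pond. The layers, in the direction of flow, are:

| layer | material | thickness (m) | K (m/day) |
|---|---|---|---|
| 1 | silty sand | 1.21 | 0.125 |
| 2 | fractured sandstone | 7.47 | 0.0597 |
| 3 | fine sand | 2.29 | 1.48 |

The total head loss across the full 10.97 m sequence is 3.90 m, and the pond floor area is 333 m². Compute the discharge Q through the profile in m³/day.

9.52

Flow is perpendicular to layering, so the layers act in series and the equivalent K is the thickness-weighted harmonic mean.
Total thickness L = 1.21 + 7.47 + 2.29 = 10.97 m.
Σ(b_i/K_i) = 1.21/0.125 + 7.47/0.0597 + 2.29/1.48 = 136.4 d.
K_eq = L / Σ(b_i/K_i) = 10.97 / 136.4 = 0.08045 m/day.
Q = K_eq · A · (Δh/L) = 0.08045 × 333 × (3.90/10.97) = 9.525 m³/day.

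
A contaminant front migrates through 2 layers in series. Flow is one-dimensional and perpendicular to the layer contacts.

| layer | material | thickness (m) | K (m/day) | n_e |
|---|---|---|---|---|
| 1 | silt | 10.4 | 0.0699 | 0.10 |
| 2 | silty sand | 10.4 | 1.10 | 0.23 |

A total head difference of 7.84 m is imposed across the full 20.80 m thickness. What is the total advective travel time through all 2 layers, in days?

69.3

With flow normal to the layers, continuity requires the same specific discharge q through every layer.
Σ(b_i/K_i) = 10.4/0.0699 + 10.4/1.10 = 158.2 d.
q = Δh / Σ(b_i/K_i) = 7.84 / 158.2 = 0.04955 m/day.
In each layer the seepage velocity is v_i = q/n_i, so the layer transit time is t_i = b_i·n_i / q:
  layer 1 (silt): t_1 = 10.4 × 0.10 / 0.04955 = 20.99 d
  layer 2 (silty sand): t_2 = 10.4 × 0.23 / 0.04955 = 48.28 d
Total t = Σ t_i = 69.27 days.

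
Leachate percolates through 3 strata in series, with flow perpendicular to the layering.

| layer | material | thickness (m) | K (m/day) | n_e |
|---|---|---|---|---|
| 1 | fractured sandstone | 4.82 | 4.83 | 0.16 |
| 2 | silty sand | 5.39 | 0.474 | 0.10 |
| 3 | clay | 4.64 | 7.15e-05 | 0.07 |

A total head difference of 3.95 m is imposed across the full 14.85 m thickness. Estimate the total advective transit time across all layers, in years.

73.6

With flow normal to the layers, continuity requires the same specific discharge q through every layer.
Σ(b_i/K_i) = 4.82/4.83 + 5.39/0.474 + 4.64/7.15e-05 = 64907 d.
q = Δh / Σ(b_i/K_i) = 3.95 / 64907 = 6.086e-05 m/day.
In each layer the seepage velocity is v_i = q/n_i, so the layer transit time is t_i = b_i·n_i / q:
  layer 1 (fractured sandstone): t_1 = 4.82 × 0.16 / 6.086e-05 = 12673 d
  layer 2 (silty sand): t_2 = 5.39 × 0.10 / 6.086e-05 = 8857 d
  layer 3 (clay): t_3 = 4.64 × 0.07 / 6.086e-05 = 5337 d
Total t = Σ t_i = 26867 days = 73.56 years.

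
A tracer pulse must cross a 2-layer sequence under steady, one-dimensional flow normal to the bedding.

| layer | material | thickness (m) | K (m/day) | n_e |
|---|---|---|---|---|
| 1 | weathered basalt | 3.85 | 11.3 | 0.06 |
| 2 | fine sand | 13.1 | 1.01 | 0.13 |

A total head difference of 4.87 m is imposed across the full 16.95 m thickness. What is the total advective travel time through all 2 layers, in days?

With flow normal to the layers, continuity requires the same specific discharge q through every layer.
Σ(b_i/K_i) = 3.85/11.3 + 13.1/1.01 = 13.31 d.
q = Δh / Σ(b_i/K_i) = 4.87 / 13.31 = 0.3659 m/day.
In each layer the seepage velocity is v_i = q/n_i, so the layer transit time is t_i = b_i·n_i / q:
  layer 1 (weathered basalt): t_1 = 3.85 × 0.06 / 0.3659 = 0.6314 d
  layer 2 (fine sand): t_2 = 13.1 × 0.13 / 0.3659 = 4.655 d
Total t = Σ t_i = 5.286 days.

5.29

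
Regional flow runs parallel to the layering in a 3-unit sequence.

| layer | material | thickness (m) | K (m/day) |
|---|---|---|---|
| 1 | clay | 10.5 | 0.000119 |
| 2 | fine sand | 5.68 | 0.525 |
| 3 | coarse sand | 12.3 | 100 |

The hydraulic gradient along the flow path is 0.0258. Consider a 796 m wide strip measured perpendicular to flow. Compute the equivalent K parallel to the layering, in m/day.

43.3

Flow is parallel to layering, so each bed carries its own Darcy discharge and the transmissivities add.
Σ(K_i·b_i) = 0.000119×10.5 + 0.525×5.68 + 100×12.3 = 1233 m²/day.
Total thickness b = 28.48 m, so K_eq = Σ(K_i·b_i)/b = 43.29 m/day.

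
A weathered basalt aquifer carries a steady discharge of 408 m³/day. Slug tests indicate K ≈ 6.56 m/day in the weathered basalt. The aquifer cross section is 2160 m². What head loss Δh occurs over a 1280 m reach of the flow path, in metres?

36.9

From Q = K·A·i, i = Q / (K·A) = 408 / (6.560 × 2160) = 0.02879.
Head loss Δh = i · L = 0.02879 × 1280 = 36.86 m.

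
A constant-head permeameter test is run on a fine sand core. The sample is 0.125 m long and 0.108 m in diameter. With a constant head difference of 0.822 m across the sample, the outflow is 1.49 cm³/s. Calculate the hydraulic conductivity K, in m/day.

2.14

Cross-sectional area A = π·(d/2)² = π × (0.108/2)² = 0.009161 m².
Convert discharge: 1.49 cm³/s = 1.490e-06 m³/s.
Darcy's law rearranged: K = Q·L / (A·Δh) = 1.490e-06 × 0.125 / (0.009161 × 0.822) = 2.473e-05 m/s = 2.137 m/day.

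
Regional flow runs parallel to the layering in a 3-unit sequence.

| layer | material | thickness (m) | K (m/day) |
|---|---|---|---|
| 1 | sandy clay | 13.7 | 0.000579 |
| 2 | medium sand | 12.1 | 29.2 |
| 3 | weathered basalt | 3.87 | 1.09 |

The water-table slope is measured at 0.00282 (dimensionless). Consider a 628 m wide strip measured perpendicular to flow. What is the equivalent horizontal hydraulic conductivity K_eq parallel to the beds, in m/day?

Flow is parallel to layering, so each bed carries its own Darcy discharge and the transmissivities add.
Σ(K_i·b_i) = 0.000579×13.7 + 29.2×12.1 + 1.09×3.87 = 357.5 m²/day.
Total thickness b = 29.67 m, so K_eq = Σ(K_i·b_i)/b = 12.05 m/day.

12.1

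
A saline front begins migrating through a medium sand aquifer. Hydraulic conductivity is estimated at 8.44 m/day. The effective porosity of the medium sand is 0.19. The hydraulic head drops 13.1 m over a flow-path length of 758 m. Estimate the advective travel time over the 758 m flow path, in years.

Hydraulic gradient i = Δh / L = 13.1 / 758 = 0.01728.
Darcy flux q = K · i = 8.440 × 0.01728 = 0.1459 m/day.
Seepage velocity v = q / n_e = 0.1459 / 0.19 = 0.7677 m/day.
Travel time t = L / v = 758 / 0.7677 = 987.4 days = 2.703 years.

2.70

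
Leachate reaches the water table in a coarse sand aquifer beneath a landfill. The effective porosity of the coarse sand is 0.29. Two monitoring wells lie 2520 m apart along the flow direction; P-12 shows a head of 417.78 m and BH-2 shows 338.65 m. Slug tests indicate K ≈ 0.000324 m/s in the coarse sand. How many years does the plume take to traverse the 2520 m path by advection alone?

2.28

Convert K: 0.000324 m/s × 86400 = 27.99 m/day.
Hydraulic gradient i = (417.78 − 338.65) / 2520 = 79.13 / 2520 = 0.03140.
Darcy flux q = K · i = 27.99 × 0.03140 = 0.8790 m/day.
Seepage velocity v = q / n_e = 0.8790 / 0.29 = 3.031 m/day.
Travel time t = L / v = 2520 / 3.031 = 831.4 days = 2.276 years.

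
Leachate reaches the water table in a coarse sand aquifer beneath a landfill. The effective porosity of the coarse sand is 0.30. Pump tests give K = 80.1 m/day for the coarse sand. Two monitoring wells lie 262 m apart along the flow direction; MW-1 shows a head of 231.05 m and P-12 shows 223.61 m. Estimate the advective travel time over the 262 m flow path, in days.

34.6

Hydraulic gradient i = (231.05 − 223.61) / 262 = 7.44 / 262 = 0.02840.
Darcy flux q = K · i = 80.10 × 0.02840 = 2.275 m/day.
Seepage velocity v = q / n_e = 2.275 / 0.30 = 7.582 m/day.
Travel time t = L / v = 262 / 7.582 = 34.56 days.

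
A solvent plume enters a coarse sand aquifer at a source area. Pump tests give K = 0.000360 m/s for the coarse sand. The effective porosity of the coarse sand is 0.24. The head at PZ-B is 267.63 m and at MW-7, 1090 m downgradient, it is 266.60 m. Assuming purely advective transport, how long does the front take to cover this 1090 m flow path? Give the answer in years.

Convert K: 0.000360 m/s × 86400 = 31.10 m/day.
Hydraulic gradient i = (267.63 − 266.60) / 1090 = 1.03 / 1090 = 0.0009450.
Darcy flux q = K · i = 31.10 × 0.0009450 = 0.02939 m/day.
Seepage velocity v = q / n_e = 0.02939 / 0.24 = 0.1225 m/day.
Travel time t = L / v = 1090 / 0.1225 = 8900 days = 24.37 years.

24.4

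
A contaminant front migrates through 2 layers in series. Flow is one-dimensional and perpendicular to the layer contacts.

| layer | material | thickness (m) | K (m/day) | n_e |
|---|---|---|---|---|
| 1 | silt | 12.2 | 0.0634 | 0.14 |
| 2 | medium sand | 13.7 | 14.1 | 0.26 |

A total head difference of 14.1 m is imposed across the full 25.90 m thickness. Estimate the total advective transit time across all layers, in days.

72.3

With flow normal to the layers, continuity requires the same specific discharge q through every layer.
Σ(b_i/K_i) = 12.2/0.0634 + 13.7/14.1 = 193.4 d.
q = Δh / Σ(b_i/K_i) = 14.1 / 193.4 = 0.07291 m/day.
In each layer the seepage velocity is v_i = q/n_i, so the layer transit time is t_i = b_i·n_i / q:
  layer 1 (silt): t_1 = 12.2 × 0.14 / 0.07291 = 23.43 d
  layer 2 (medium sand): t_2 = 13.7 × 0.26 / 0.07291 = 48.86 d
Total t = Σ t_i = 72.29 days.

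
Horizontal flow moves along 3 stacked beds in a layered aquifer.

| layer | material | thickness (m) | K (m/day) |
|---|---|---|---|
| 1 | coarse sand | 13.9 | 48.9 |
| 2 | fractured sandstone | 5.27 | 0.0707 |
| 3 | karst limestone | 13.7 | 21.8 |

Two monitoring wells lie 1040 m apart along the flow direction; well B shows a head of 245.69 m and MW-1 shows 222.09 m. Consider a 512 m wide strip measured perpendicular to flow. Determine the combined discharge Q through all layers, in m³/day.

11400

Flow is parallel to layering, so each bed carries its own Darcy discharge and the transmissivities add.
Σ(K_i·b_i) = 48.9×13.9 + 0.0707×5.27 + 21.8×13.7 = 978.7 m²/day.
Hydraulic gradient i = (245.69 − 222.09) / 1040 = 23.6 / 1040 = 0.02269.
Q = Σ(K_i·b_i) · W · i = 978.7 × 512 × 0.02269 = 11371 m³/day.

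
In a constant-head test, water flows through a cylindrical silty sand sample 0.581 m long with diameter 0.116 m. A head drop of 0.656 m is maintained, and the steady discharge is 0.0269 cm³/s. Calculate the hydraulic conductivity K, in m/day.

0.195

Cross-sectional area A = π·(d/2)² = π × (0.116/2)² = 0.01057 m².
Convert discharge: 0.0269 cm³/s = 2.690e-08 m³/s.
Darcy's law rearranged: K = Q·L / (A·Δh) = 2.690e-08 × 0.581 / (0.01057 × 0.656) = 2.254e-06 m/s = 0.1948 m/day.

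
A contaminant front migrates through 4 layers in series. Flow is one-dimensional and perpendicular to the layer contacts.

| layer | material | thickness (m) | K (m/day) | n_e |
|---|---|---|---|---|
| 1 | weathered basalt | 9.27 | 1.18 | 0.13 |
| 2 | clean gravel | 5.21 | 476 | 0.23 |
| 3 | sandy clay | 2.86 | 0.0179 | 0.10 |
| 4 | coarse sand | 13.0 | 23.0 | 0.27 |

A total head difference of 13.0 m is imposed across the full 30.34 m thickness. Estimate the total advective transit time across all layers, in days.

80.2

With flow normal to the layers, continuity requires the same specific discharge q through every layer.
Σ(b_i/K_i) = 9.27/1.18 + 5.21/476 + 2.86/0.0179 + 13.0/23.0 = 168.2 d.
q = Δh / Σ(b_i/K_i) = 13.0 / 168.2 = 0.07728 m/day.
In each layer the seepage velocity is v_i = q/n_i, so the layer transit time is t_i = b_i·n_i / q:
  layer 1 (weathered basalt): t_1 = 9.27 × 0.13 / 0.07728 = 15.59 d
  layer 2 (clean gravel): t_2 = 5.21 × 0.23 / 0.07728 = 15.50 d
  layer 3 (sandy clay): t_3 = 2.86 × 0.10 / 0.07728 = 3.701 d
  layer 4 (coarse sand): t_4 = 13.0 × 0.27 / 0.07728 = 45.42 d
Total t = Σ t_i = 80.21 days.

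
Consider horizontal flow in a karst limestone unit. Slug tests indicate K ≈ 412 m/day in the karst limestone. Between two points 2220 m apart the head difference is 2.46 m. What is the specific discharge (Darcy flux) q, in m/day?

0.457

Hydraulic gradient i = Δh / L = 2.46 / 2220 = 0.001108.
Specific discharge q = K · i = 412.0 × 0.001108 = 0.4565 m/day.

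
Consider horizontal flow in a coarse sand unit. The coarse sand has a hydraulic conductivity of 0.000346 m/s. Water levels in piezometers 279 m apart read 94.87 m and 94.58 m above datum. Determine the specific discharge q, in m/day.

0.0311

Convert K: 0.000346 m/s × 86400 = 29.89 m/day.
Hydraulic gradient i = (94.87 − 94.58) / 279 = 0.29 / 279 = 0.001039.
Specific discharge q = K · i = 29.89 × 0.001039 = 0.03107 m/day.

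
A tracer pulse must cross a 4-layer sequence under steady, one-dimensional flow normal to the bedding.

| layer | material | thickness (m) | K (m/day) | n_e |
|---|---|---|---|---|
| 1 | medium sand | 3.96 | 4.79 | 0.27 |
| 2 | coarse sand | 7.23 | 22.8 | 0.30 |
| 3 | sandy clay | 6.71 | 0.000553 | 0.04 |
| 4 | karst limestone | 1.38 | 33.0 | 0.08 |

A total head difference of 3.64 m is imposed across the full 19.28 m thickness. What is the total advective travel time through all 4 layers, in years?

With flow normal to the layers, continuity requires the same specific discharge q through every layer.
Σ(b_i/K_i) = 3.96/4.79 + 7.23/22.8 + 6.71/0.000553 + 1.38/33.0 = 12135 d.
q = Δh / Σ(b_i/K_i) = 3.64 / 12135 = 0.0003000 m/day.
In each layer the seepage velocity is v_i = q/n_i, so the layer transit time is t_i = b_i·n_i / q:
  layer 1 (medium sand): t_1 = 3.96 × 0.27 / 0.0003000 = 3564 d
  layer 2 (coarse sand): t_2 = 7.23 × 0.30 / 0.0003000 = 7231 d
  layer 3 (sandy clay): t_3 = 6.71 × 0.04 / 0.0003000 = 894.8 d
  layer 4 (karst limestone): t_4 = 1.38 × 0.08 / 0.0003000 = 368.1 d
Total t = Σ t_i = 12058 days = 33.01 years.

33.0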